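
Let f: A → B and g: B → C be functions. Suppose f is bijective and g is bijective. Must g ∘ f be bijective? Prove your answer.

bijective

Injectivity: if g(f(x_1)) = g(f(x_2)) then f(x_1) = f(x_2) (g injective) so x_1 = x_2 (f injective).
Surjectivity: for c ∈ C pick b with g(b) = c, then a with f(a) = b; then (g ∘ f)(a) = c.
Hence g ∘ f is bijective.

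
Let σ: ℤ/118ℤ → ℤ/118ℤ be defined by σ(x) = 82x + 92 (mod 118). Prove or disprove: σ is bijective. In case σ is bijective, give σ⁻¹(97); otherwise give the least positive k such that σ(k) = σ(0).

Recall that σ is injective when σ(x_1) = σ(x_2) forces x_1 = x_2.
We have gcd(82, 118) = 2 > 1. Taking x_1 = 0 and x_2 = 59: σ(0) = 92 and σ(59) = 82·59 + 92 = 4930 ≡ 92 (mod 118).
So σ(0) = σ(59) while 0 ≠ 59, hence σ is not injective, hence not bijective.
Since σ is not bijective, we find the least positive k with σ(k) = σ(0): this means 82k ≡ 0 (mod 118), i.e. 118 ∣ 82k. Since gcd(82, 118) = 2, dividing through by 2 this holds exactly when 59 ∣ 41k, and as gcd(41, 59) = 1, exactly when 59 ∣ k.
The smallest positive such k is 59.

59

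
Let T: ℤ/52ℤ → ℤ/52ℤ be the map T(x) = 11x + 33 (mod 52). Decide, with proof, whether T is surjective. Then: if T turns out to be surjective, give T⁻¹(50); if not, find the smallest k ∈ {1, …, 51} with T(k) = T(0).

11

Recall: surjectivity means every element of the codomain has a preimage under T.
Since gcd(11, 52) = 1, 11 is invertible modulo 52. Euclid's algorithm: 52 = 4·11 + 8, 11 = 1·8 + 3, 8 = 2·3 + 2, 3 = 1·2 + 1; back-substituting gives 1 = 19·11 − 4·52, so 11⁻¹ ≡ 19 (mod 52).
For any y ∈ ℤ/52ℤ, x = 19(y − 33) mod 52 satisfies T(x) = 11·19(y − 33) + 33 ≡ y (since 11·19 ≡ 1 mod 52). So every y has a preimage.
Therefore T is surjective.
Since T is surjective, we compute T⁻¹(50): solve 11x + 33 ≡ 50 (mod 52), i.e. 11x ≡ 17 (mod 52).
Multiplying by 11⁻¹ = 19 gives x ≡ 19·17 = 323 = 6·52 + 11 ≡ 11 (mod 52).
Check: T(11) = 11·11 + 33 = 154 = 2·52 + 50 ≡ 50 (mod 52).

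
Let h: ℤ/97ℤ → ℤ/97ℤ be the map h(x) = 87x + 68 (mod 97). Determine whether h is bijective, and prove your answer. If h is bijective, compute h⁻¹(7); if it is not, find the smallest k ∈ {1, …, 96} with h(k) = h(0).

74

If h(u) = h(v), then 87u ≡ 87v (mod 97). Because gcd(87, 97) = 1, we may cancel 87 to get u ≡ v (mod 97).
We now compute 87⁻¹ mod 97 explicitly. Euclid's algorithm: 97 = 1·87 + 10, 87 = 8·10 + 7, 10 = 1·7 + 3, 7 = 2·3 + 1; back-substituting gives 1 = 29·87 − 26·97, so 87⁻¹ ≡ 29 (mod 97).
Then y ↦ 29(y − 68) is a two-sided inverse to h, so every y ∈ ℤ/97ℤ has a preimage.
Thus h is bijective.
Since h is bijective, we find h⁻¹(7): we need 87x ≡ 7 − 68 ≡ 36 (mod 97). Using 87⁻¹ = 29: x ≡ 29·36 = 1044 = 10·97 + 74, so x = 74.
Check: h(74) = 87·74 + 68 = 6506 = 67·97 + 7 ≡ 7 (mod 97).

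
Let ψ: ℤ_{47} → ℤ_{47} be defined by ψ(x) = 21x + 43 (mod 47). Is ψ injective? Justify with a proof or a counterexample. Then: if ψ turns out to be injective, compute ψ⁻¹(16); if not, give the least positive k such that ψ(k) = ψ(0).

Recall that injectivity means: for all u, v in the domain, ψ(u) = ψ(v) implies u = v.
Suppose ψ(u) = ψ(v) in ℤ_{47}. Then 21u + 43 ≡ 21v + 43 (mod 47), therefore 21(u − v) ≡ 0 (mod 47).
Since gcd(21, 47) = 1, 21 is invertible modulo 47, therefore u − v ≡ 0 (mod 47), i.e. u = v.
Therefore ψ is injective.
We now compute 21⁻¹ mod 47 explicitly. Euclid's algorithm: 47 = 2·21 + 5, 21 = 4·5 + 1; back-substituting gives 1 = 9·21 − 4·47, so 21⁻¹ ≡ 9 (mod 47).
Since ψ is injective, we find ψ⁻¹(16): we need 21x ≡ 16 − 43 ≡ 20 (mod 47). Using 21⁻¹ = 9: x ≡ 9·20 = 180 = 3·47 + 39, so x = 39.
Check: ψ(39) = 21·39 + 43 = 862 = 18·47 + 16 ≡ 16 (mod 47).

39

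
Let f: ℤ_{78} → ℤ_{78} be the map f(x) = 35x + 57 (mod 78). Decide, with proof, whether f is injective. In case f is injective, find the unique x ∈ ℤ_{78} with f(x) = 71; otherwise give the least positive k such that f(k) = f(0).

16

If f(s) = f(t), then 35s ≡ 35t (mod 78). Because gcd(35, 78) = 1, we may cancel 35 to get s ≡ t (mod 78).
So f is injective.
We now compute 35⁻¹ mod 78 explicitly. Euclid's algorithm: 78 = 2·35 + 8, 35 = 4·8 + 3, 8 = 2·3 + 2, 3 = 1·2 + 1; back-substituting gives 1 = 29·35 − 13·78, so 35⁻¹ ≡ 29 (mod 78).
Since f is injective, we find f⁻¹(71): we need 35x ≡ 71 − 57 ≡ 14 (mod 78). Using 35⁻¹ = 29: x ≡ 29·14 = 406 = 5·78 + 16, so x = 16.
Check: f(16) = 35·16 + 57 = 617 = 7·78 + 71 ≡ 71 (mod 78).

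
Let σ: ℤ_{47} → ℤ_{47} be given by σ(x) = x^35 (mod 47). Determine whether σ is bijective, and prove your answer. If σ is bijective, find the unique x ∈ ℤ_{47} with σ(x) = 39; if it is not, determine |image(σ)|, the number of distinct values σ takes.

Since 47 is prime, the nonzero elements of ℤ_{47} form a cyclic group of order 46.
As gcd(35, 46) = 1, raising to the 35th power is a bijection on this group: if x_1^35 ≡ x_2^35 then (x_1x_2^{−1})^35 = 1, and the only element of order dividing gcd(35, 46) = 1 is 1, so x_1 = x_2.
With σ(0) = 0 this makes σ injective on all of ℤ_{47}, hence bijective (finite equal-size domain and codomain). In particular σ is bijective.
Since σ is bijective, we find the preimage of 39. The inverse of x ↦ x^35 on (ℤ_{47})^× is x ↦ x^25, because 35·25 = 875 = 19·46 + 1 ≡ 1 (mod 46) and x^{46} = 1 for x ≠ 0 (Fermat). So σ⁻¹(39) = 39^25 mod 47.
Repeated squaring mod 47: 39^1 ≡ 39, 39^2 ≡ 39² = 1521 ≡ 17, 39^4 ≡ 17² = 289 ≡ 7, 39^8 ≡ 7² = 49 ≡ 2, 39^16 ≡ 2² = 4. Since 25 = 16 + 8 + 1, 39^25 ≡ 4·2·39: 4·2 = 8, then 8·39 = 312 ≡ 30. So 39^25 ≡ 30 (mod 47).
Hence σ⁻¹(39) = 30.

30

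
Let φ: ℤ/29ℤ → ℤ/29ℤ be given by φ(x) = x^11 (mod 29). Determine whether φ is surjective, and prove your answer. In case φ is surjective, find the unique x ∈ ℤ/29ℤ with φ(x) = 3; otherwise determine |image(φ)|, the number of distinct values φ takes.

Since 29 is prime, the nonzero elements of ℤ/29ℤ form a cyclic group of order 28.
As gcd(11, 28) = 1, raising to the 11th power is a bijection on this group: if s^11 ≡ t^11 then (st^{−1})^11 = 1, and the only element of order dividing gcd(11, 28) = 1 is 1, so s = t.
With φ(0) = 0 this makes φ injective on all of ℤ/29ℤ, hence bijective (finite equal-size domain and codomain). In particular φ is surjective.
Since φ is surjective, we find the preimage of 3. The inverse of x ↦ x^11 on (ℤ/29ℤ)^× is x ↦ x^23, because 11·23 = 253 = 9·28 + 1 ≡ 1 (mod 28) and x^{28} = 1 for x ≠ 0 (Fermat). So φ⁻¹(3) = 3^23 mod 29.
Repeated squaring mod 29: 3^1 ≡ 3, 3^2 ≡ 3² = 9, 3^4 ≡ 9² = 81 ≡ 23, 3^8 ≡ 23² = 529 ≡ 7, 3^16 ≡ 7² = 49 ≡ 20. Since 23 = 16 + 4 + 2 + 1, 3^23 ≡ 20·23·9·3: 20·23 = 460 ≡ 25, then 25·9 = 225 ≡ 22, then 22·3 = 66 ≡ 8. So 3^23 ≡ 8 (mod 29).
Hence φ⁻¹(3) = 8.

8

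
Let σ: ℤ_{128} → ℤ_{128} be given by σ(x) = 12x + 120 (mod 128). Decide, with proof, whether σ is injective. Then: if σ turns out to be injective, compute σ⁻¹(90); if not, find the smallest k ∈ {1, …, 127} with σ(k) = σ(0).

We have gcd(12, 128) = 4 > 1. Taking u = 0 and v = 32: σ(0) = 120 and σ(32) = 12·32 + 120 = 504 ≡ 120 (mod 128).
So σ(0) = σ(32) while 0 ≠ 32, hence σ is not injective.
Since σ is not injective, we find the least positive k with σ(k) = σ(0): this means 12k ≡ 0 (mod 128), i.e. 128 ∣ 12k. Since gcd(12, 128) = 4, dividing through by 4 this holds exactly when 32 ∣ 3k, and as gcd(3, 32) = 1, exactly when 32 ∣ k.
The smallest positive such k is 32.

32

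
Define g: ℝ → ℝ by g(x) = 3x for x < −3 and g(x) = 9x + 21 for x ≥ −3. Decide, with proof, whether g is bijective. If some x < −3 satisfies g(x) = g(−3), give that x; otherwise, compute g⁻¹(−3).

Both pieces are strictly increasing (slopes 3 and 9), so each is injective on its own interval.
The left piece maps (−∞, −3) onto (−∞, −9); the right piece maps [−3, ∞) onto [−6, ∞).
The images leave a gap (−9 has no preimage), so g is not surjective, hence not bijective.
Because the two images are disjoint, no x < −3 has g(x) = g(−3), so we compute g⁻¹(−3): −3 lies in [−6, ∞), so solve 9x + 21 = −3: x = (−3 − 21)/9 = −8/3.

-8/3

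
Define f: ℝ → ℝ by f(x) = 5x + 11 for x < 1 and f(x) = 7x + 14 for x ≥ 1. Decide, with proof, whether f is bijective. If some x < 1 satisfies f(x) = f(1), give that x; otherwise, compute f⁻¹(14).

3/5

Both pieces are strictly increasing (slopes 5 and 7), so each is injective on its own interval.
The left piece maps (−∞, 1) onto (−∞, 16); the right piece maps [1, ∞) onto [21, ∞).
The images leave a gap (16 has no preimage), so f is not surjective, hence not bijective.
Because the two images are disjoint, no x < 1 has f(x) = f(1), so we compute f⁻¹(14): 14 lies in (−∞, 16), so solve 5x + 11 = 14: x = (14 − 11)/5 = 3/5.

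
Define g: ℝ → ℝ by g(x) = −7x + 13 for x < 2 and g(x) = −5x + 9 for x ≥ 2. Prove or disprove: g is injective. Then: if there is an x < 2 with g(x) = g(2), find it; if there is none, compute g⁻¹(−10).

19/5

Both pieces are strictly decreasing (slopes −7 and −5), so each is injective on its own interval.
The left piece maps (−∞, 2) onto (−1, ∞); the right piece maps [2, ∞) onto (−∞, −1].
These images are disjoint, so no value is attained by both pieces. So g is injective.
Because the two images are disjoint, no x < 2 has g(x) = g(2), so we compute g⁻¹(−10): −10 lies in (−∞, −1], so solve −5x + 9 = −10: x = (−10 − 9)/(−5) = 19/5.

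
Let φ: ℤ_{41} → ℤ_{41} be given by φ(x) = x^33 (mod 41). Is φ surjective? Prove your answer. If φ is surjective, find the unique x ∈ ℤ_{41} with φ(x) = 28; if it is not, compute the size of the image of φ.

Since 41 is prime, the nonzero elements of ℤ_{41} form a cyclic group of order 40.
As gcd(33, 40) = 1, raising to the 33rd power is a bijection on this group: if x_1^33 ≡ x_2^33 then (x_1x_2^{−1})^33 = 1, and the only element of order dividing gcd(33, 40) = 1 is 1, so x_1 = x_2.
With φ(0) = 0 this makes φ injective on all of ℤ_{41}, hence bijective (finite equal-size domain and codomain). In particular φ is surjective.
Since φ is surjective, we find the preimage of 28. The inverse of x ↦ x^33 on (ℤ_{41})^× is x ↦ x^17, because 33·17 = 561 = 14·40 + 1 ≡ 1 (mod 40) and x^{40} = 1 for x ≠ 0 (Fermat). So φ⁻¹(28) = 28^17 mod 41.
Repeated squaring mod 41: 28^1 ≡ 28, 28^2 ≡ 28² = 784 ≡ 5, 28^4 ≡ 5² = 25, 28^8 ≡ 25² = 625 ≡ 10, 28^16 ≡ 10² = 100 ≡ 18. Since 17 = 16 + 1, 28^17 ≡ 18·28: 18·28 = 504 ≡ 12. So 28^17 ≡ 12 (mod 41).
Hence φ⁻¹(28) = 12.

12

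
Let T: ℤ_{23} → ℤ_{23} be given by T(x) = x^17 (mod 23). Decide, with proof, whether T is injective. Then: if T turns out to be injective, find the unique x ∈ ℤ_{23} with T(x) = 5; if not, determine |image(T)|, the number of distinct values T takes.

21

Since 23 is prime, the nonzero elements of ℤ_{23} form a cyclic group of order 22.
As gcd(17, 22) = 1, raising to the 17th power is a bijection on this group: if x_1^17 ≡ x_2^17 then (x_1x_2^{−1})^17 = 1, and the only element of order dividing gcd(17, 22) = 1 is 1, so x_1 = x_2.
With T(0) = 0 this makes T injective on all of ℤ_{23}, hence bijective (finite equal-size domain and codomain). In particular T is injective.
Since T is injective, we find the preimage of 5. The inverse of x ↦ x^17 on (ℤ_{23})^× is x ↦ x^13, because 17·13 = 221 = 10·22 + 1 ≡ 1 (mod 22) and x^{22} = 1 for x ≠ 0 (Fermat). So T⁻¹(5) = 5^13 mod 23.
Repeated squaring mod 23: 5^1 ≡ 5, 5^2 ≡ 5² = 25 ≡ 2, 5^4 ≡ 2² = 4, 5^8 ≡ 4² = 16. Since 13 = 8 + 4 + 1, 5^13 ≡ 16·4·5: 16·4 = 64 ≡ 18, then 18·5 = 90 ≡ 21. So 5^13 ≡ 21 (mod 23).
Hence T⁻¹(5) = 21.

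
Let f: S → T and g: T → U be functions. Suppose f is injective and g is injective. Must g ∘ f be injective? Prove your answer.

injective

Suppose (g ∘ f)(x_1) = (g ∘ f)(x_2), i.e. g(f(x_1)) = g(f(x_2)).
Since g is injective, f(x_1) = f(x_2). Since f is injective, x_1 = x_2. Thus g ∘ f is injective.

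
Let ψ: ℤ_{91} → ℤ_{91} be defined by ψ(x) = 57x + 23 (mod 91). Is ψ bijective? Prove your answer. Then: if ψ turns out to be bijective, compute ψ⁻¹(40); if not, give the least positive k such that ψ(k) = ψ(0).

45

If ψ(x_1) = ψ(x_2), then 57x_1 ≡ 57x_2 (mod 91). Because gcd(57, 91) = 1, we may cancel 57 to get x_1 ≡ x_2 (mod 91).
We now compute 57⁻¹ mod 91 explicitly. Euclid's algorithm: 91 = 1·57 + 34, 57 = 1·34 + 23, 34 = 1·23 + 11, 23 = 2·11 + 1; back-substituting gives 1 = 8·57 − 5·91, so 57⁻¹ ≡ 8 (mod 91).
Then y ↦ 8(y − 23) is a two-sided inverse to ψ, so every y ∈ ℤ_{91} has a preimage.
Thus ψ is bijective.
Since ψ is bijective, we find ψ⁻¹(40): we need 57x ≡ 40 − 23 ≡ 17 (mod 91). Using 57⁻¹ = 8: x ≡ 8·17 = 136 = 1·91 + 45, so x = 45.
Check: ψ(45) = 57·45 + 23 = 2588 = 28·91 + 40 ≡ 40 (mod 91).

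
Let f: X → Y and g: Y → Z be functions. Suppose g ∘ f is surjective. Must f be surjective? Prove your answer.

not surjective

No. Take X = {1, 2, 3}, Y = {1, 2, 3, 4, 5, 6}, Z = {1}, f(a) = 1 for every a ∈ X, and g(b) = 1 for every b ∈ Y.
Then g ∘ f is surjective onto {1}, but 6 ∈ Y has no preimage under f, so f is not surjective.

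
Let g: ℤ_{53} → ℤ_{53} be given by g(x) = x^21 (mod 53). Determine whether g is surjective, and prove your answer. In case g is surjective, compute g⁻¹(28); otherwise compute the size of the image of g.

Since 53 is prime, the nonzero elements of ℤ_{53} form a cyclic group of order 52.
As gcd(21, 52) = 1, raising to the 21st power is a bijection on this group: if x_1^21 ≡ x_2^21 then (x_1x_2^{−1})^21 = 1, and the only element of order dividing gcd(21, 52) = 1 is 1, so x_1 = x_2.
With g(0) = 0 this makes g injective on all of ℤ_{53}, hence bijective (finite equal-size domain and codomain). In particular g is surjective.
Since g is surjective, we find the preimage of 28. The inverse of x ↦ x^21 on (ℤ_{53})^× is x ↦ x^5, because 21·5 = 105 = 2·52 + 1 ≡ 1 (mod 52) and x^{52} = 1 for x ≠ 0 (Fermat). So g⁻¹(28) = 28^5 mod 53.
Repeated squaring mod 53: 28^1 ≡ 28, 28^2 ≡ 28² = 784 ≡ 42, 28^4 ≡ 42² = 1764 ≡ 15. Since 5 = 4 + 1, 28^5 ≡ 15·28: 15·28 = 420 ≡ 49. So 28^5 ≡ 49 (mod 53).
Hence g⁻¹(28) = 49.

49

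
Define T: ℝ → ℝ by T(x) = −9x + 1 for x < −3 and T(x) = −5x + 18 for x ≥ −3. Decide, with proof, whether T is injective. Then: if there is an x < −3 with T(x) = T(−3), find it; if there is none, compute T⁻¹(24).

-32/9

Both pieces are strictly decreasing (slopes −9 and −5), so each is injective on its own interval.
The left piece maps (−∞, −3) onto (28, ∞); the right piece maps [−3, ∞) onto (−∞, 33].
These images overlap. In particular T(−3) = 33 (right piece), and solving −9x + 1 = 33 on the left piece gives x = −32/9 < −3.
So T(−32/9) = T(−3) with −32/9 ≠ −3, and T is not injective. This x = −32/9 is the requested value below −3.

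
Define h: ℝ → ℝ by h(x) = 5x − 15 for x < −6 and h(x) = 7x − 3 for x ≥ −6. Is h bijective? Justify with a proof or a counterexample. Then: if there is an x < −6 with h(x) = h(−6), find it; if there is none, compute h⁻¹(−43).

Both pieces are strictly increasing (slopes 5 and 7), so each is injective on its own interval.
The left piece maps (−∞, −6) onto (−∞, −45); the right piece maps [−6, ∞) onto [−45, ∞).
Since −45 = −45, the images partition ℝ: h is injective and surjective, hence bijective.
Because the two images are disjoint, no x < −6 has h(x) = h(−6), so we compute h⁻¹(−43): −43 lies in [−45, ∞), so solve 7x − 3 = −43: x = (−43 + 3)/7 = −40/7.

-40/7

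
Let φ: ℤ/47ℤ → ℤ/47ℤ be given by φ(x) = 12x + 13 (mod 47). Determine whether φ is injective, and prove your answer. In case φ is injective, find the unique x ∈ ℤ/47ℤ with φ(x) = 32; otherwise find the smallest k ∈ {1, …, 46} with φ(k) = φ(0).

If φ(u) = φ(v), then 12u ≡ 12v (mod 47). Because gcd(12, 47) = 1, we may cancel 12 to get u ≡ v (mod 47).
Therefore φ is injective.
We now compute 12⁻¹ mod 47 explicitly. Euclid's algorithm: 47 = 3·12 + 11, 12 = 1·11 + 1; back-substituting gives 1 = 4·12 − 1·47, so 12⁻¹ ≡ 4 (mod 47).
Since φ is injective, we compute φ⁻¹(32): solve 12x + 13 ≡ 32 (mod 47), i.e. 12x ≡ 19 (mod 47).
Multiplying by 12⁻¹ = 4 gives x ≡ 4·19 = 76 = 1·47 + 29 ≡ 29 (mod 47).
Check: φ(29) = 12·29 + 13 = 361 = 7·47 + 32 ≡ 32 (mod 47).

29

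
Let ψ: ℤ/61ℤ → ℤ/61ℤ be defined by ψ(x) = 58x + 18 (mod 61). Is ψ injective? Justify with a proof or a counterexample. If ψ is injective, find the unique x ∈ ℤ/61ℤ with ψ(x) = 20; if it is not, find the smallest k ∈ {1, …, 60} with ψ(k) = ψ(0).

If ψ(u) = ψ(v), then 58u ≡ 58v (mod 61). Because gcd(58, 61) = 1, we may cancel 58 to get u ≡ v (mod 61).
Therefore ψ is injective.
We now compute 58⁻¹ mod 61 explicitly. Euclid's algorithm: 61 = 1·58 + 3, 58 = 19·3 + 1; back-substituting gives 1 = 20·58 − 19·61, so 58⁻¹ ≡ 20 (mod 61).
Since ψ is injective, we find ψ⁻¹(20): we need 58x ≡ 20 − 18 ≡ 2 (mod 61). Using 58⁻¹ = 20: x ≡ 20·2 = 40, so x = 40.
Check: ψ(40) = 58·40 + 18 = 2338 = 38·61 + 20 ≡ 20 (mod 61).

40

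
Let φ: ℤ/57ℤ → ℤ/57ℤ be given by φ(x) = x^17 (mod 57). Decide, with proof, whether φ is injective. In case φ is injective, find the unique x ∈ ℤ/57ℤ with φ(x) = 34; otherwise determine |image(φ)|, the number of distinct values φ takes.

Computing x^17 mod 57 for each x (by repeated squaring, reducing mod 57 at every step), the values φ(0), φ(1), …, φ(56) are: 0, 1, 29, 51, 43, 23, 54, 49, 50, 36, 40, 26, 27, 22, 53, 33, 25, 47, 18, 19, 20, 48, 13, 5, 42, 16, 11, 12, 55, 2, 45, 46, 41, 15, 52, 44, 9, 37, 38, 39, 10, 32, 24, 4, 35, 30, 31, 17, 21, 7, 8, 3, 34, 14, 6, 28, 56.
Every element of ℤ/57ℤ appears exactly once in this list, so φ is a bijection, and in particular injective.
Since φ is injective, we read off the preimage of 34 from the same table: φ(52) = 34, so φ⁻¹(34) = 52.

52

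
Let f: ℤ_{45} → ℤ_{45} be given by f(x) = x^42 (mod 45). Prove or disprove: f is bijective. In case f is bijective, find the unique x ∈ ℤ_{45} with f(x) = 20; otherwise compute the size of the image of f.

f(1) = 1^42 = 1.
f(4): Repeated squaring mod 45: 4^1 ≡ 4, 4^2 ≡ 4² = 16, 4^4 ≡ 16² = 256 ≡ 31, 4^8 ≡ 31² = 961 ≡ 16, 4^16 ≡ 16² = 256 ≡ 31, 4^32 ≡ 31² = 961 ≡ 16. Since 42 = 32 + 8 + 2, 4^42 ≡ 16·16·16: 16·16 = 256 ≡ 31, then 31·16 = 496 ≡ 1. So 4^42 ≡ 1 (mod 45).
So f(1) = f(4) = 1 while 1 ≠ 4, so f is not injective, hence not bijective.
Since f is not bijective, we determine |image(f)|. Computing x^42 mod 45 for each x (by repeated squaring, reducing mod 45 at every step), the values f(0), f(1), …, f(44) are: 0, 1, 19, 9, 1, 10, 36, 19, 19, 36, 10, 1, 9, 19, 1, 0, 1, 19, 9, 1, 10, 36, 19, 19, 36, 10, 1, 9, 19, 1, 0, 1, 19, 9, 1, 10, 36, 19, 19, 36, 10, 1, 9, 19, 1.
The distinct values are {0, 1, 9, 10, 19, 36}; there are 6 of them.

6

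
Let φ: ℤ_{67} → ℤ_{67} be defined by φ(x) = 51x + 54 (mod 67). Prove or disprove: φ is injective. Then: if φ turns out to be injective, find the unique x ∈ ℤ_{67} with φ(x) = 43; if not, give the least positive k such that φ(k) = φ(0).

Suppose φ(a) = φ(b) in ℤ_{67}. Then 51a + 54 ≡ 51b + 54 (mod 67), therefore 51(a − b) ≡ 0 (mod 67).
Since gcd(51, 67) = 1, 51 is invertible modulo 67, thus a − b ≡ 0 (mod 67), i.e. a = b.
Therefore φ is injective.
We now compute 51⁻¹ mod 67 explicitly. Euclid's algorithm: 67 = 1·51 + 16, 51 = 3·16 + 3, 16 = 5·3 + 1; back-substituting gives 1 = 46·51 − 35·67, so 51⁻¹ ≡ 46 (mod 67).
Since φ is injective, we compute φ⁻¹(43): solve 51x + 54 ≡ 43 (mod 67), i.e. 51x ≡ 56 (mod 67).
Multiplying by 51⁻¹ = 46 gives x ≡ 46·56 = 2576 = 38·67 + 30 ≡ 30 (mod 67).
Check: φ(30) = 51·30 + 54 = 1584 = 23·67 + 43 ≡ 43 (mod 67).

30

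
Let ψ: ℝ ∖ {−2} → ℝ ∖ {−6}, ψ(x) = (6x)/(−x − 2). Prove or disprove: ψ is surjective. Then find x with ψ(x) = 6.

For any y ≠ −6, solving y(−x − 2) = 6x for x gives a well-defined x ≠ −2. So ψ is surjective.
Solving ψ(x) = 6: cross-multiplying gives 6x = 6(−x − 2), which rearranges to 12x = −12, so x = −1.

-1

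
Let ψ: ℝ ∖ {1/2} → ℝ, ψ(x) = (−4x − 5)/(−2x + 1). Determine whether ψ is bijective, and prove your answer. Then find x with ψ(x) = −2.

-3/8

If ψ(x) = 2, cross-multiplying gives −2(−4x − 5) = −4(−2x + 1), which simplifies to 10 = −4 — false.  So 2 has no preimage and ψ is not surjective.
So ψ is not bijective.
Solving ψ(x) = −2: cross-multiplying gives −4x − 5 = −2(−2x + 1), which rearranges to −8x = 3, so x = −3/8.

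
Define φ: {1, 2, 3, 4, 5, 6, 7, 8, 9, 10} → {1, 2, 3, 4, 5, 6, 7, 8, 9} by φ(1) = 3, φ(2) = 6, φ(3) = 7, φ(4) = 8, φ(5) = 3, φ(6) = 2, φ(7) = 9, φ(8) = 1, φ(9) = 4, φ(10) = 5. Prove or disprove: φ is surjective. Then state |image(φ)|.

Every element of the codomain has a preimage: 1 = φ(8), 2 = φ(6), 3 = φ(1), 4 = φ(9), 5 = φ(10), 6 = φ(2), 7 = φ(3), 8 = φ(4), 9 = φ(7).
Therefore φ is surjective.
The image of φ is {1, 2, 3, 4, 5, 6, 7, 8, 9}, which has 9 elements.

9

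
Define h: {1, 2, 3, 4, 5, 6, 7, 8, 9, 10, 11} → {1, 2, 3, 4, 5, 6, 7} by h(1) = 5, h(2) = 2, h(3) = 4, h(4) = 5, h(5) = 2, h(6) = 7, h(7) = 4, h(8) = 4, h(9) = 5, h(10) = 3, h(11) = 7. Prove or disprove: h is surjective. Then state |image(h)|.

5

No element maps to 1, so h is not surjective.
The image of h is {2, 3, 4, 5, 7}, which has 5 elements.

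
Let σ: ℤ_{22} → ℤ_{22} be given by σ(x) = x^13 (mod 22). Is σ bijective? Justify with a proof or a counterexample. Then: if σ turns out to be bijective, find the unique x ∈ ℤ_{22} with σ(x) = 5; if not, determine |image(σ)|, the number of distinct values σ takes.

Computing x^13 mod 22 for each x (by repeated squaring, reducing mod 22 at every step), the values σ(0), σ(1), …, σ(21) are: 0, 1, 8, 5, 20, 15, 18, 13, 6, 3, 10, 11, 12, 19, 16, 9, 4, 7, 2, 17, 14, 21.
Every element of ℤ_{22} appears exactly once in this list, so σ is a bijection, and in particular bijective.
Since σ is bijective, we read off the preimage of 5 from the same table: σ(3) = 5, so σ⁻¹(5) = 3.

3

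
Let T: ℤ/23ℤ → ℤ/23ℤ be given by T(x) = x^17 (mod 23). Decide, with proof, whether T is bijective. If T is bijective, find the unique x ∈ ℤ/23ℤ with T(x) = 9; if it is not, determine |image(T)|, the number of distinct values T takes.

12

Since 23 is prime, the nonzero elements of ℤ/23ℤ form a cyclic group of order 22.
As gcd(17, 22) = 1, raising to the 17th power is a bijection on this group: if s^17 ≡ t^17 then (st^{−1})^17 = 1, and the only element of order dividing gcd(17, 22) = 1 is 1, so s = t.
With T(0) = 0 this makes T injective on all of ℤ/23ℤ, hence bijective (finite equal-size domain and codomain). In particular T is bijective.
Since T is bijective, we find the preimage of 9. The inverse of x ↦ x^17 on (ℤ/23ℤ)^× is x ↦ x^13, because 17·13 = 221 = 10·22 + 1 ≡ 1 (mod 22) and x^{22} = 1 for x ≠ 0 (Fermat). So T⁻¹(9) = 9^13 mod 23.
Repeated squaring mod 23: 9^1 ≡ 9, 9^2 ≡ 9² = 81 ≡ 12, 9^4 ≡ 12² = 144 ≡ 6, 9^8 ≡ 6² = 36 ≡ 13. Since 13 = 8 + 4 + 1, 9^13 ≡ 13·6·9: 13·6 = 78 ≡ 9, then 9·9 = 81 ≡ 12. So 9^13 ≡ 12 (mod 23).
Hence T⁻¹(9) = 12.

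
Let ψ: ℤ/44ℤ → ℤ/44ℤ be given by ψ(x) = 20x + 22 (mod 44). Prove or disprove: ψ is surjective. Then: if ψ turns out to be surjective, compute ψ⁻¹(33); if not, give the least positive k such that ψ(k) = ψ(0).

Recall: ψ is surjective if every y in the codomain equals ψ(x) for some x in the domain.
Since gcd(20, 44) = 4, we have 20x ≡ 0 (mod 4) for all x, so ψ(x) ≡ 2 (mod 4).
But 0 ≢ 2 (mod 4), so 0 ∈ ℤ/44ℤ has no preimage. Therefore ψ is not surjective.
Since ψ is not surjective, we find the least positive k with ψ(k) = ψ(0): this means 20k ≡ 0 (mod 44), i.e. 44 ∣ 20k. Since gcd(20, 44) = 4, dividing through by 4 this holds exactly when 11 ∣ 5k, and as gcd(5, 11) = 1, exactly when 11 ∣ k.
The smallest positive such k is 11.

11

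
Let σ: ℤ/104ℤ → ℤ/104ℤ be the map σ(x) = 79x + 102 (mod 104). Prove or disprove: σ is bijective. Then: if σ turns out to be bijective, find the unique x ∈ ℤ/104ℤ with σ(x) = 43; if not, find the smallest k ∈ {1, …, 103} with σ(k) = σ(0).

19

Recall: σ is injective when σ(x_1) = σ(x_2) forces x_1 = x_2.
If σ(x_1) = σ(x_2), then 79x_1 ≡ 79x_2 (mod 104). Because gcd(79, 104) = 1, we may cancel 79 to get x_1 ≡ x_2 (mod 104).
We now compute 79⁻¹ mod 104 explicitly. Euclid's algorithm: 104 = 1·79 + 25, 79 = 3·25 + 4, 25 = 6·4 + 1; back-substituting gives 1 = 79·79 − 60·104, so 79⁻¹ ≡ 79 (mod 104).
For any y ∈ ℤ/104ℤ, x = 79(y − 102) mod 104 satisfies σ(x) = 79·79(y − 102) + 102 ≡ y (since 79·79 ≡ 1 mod 104). So every y has a preimage.
So σ is bijective.
Since σ is bijective, we compute σ⁻¹(43): solve 79x + 102 ≡ 43 (mod 104), i.e. 79x ≡ 45 (mod 104).
Multiplying by 79⁻¹ = 79 gives x ≡ 79·45 = 3555 = 34·104 + 19 ≡ 19 (mod 104).
Check: σ(19) = 79·19 + 102 = 1603 = 15·104 + 43 ≡ 43 (mod 104).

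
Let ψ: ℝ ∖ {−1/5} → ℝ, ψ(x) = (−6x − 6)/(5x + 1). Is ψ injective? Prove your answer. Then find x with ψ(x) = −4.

1/7

Suppose ψ(s) = ψ(t). Cross-multiplying: (−6s − 6)(5t + 1) = (−6t − 6)(5s + 1).
Expanding both sides and cancelling the symmetric terms leaves 24·(s − t) = 0. Since 24 ≠ 0, s = t. Hence ψ is injective.
Solving ψ(x) = −4: cross-multiplying gives −6x − 6 = −4(5x + 1), which rearranges to 14x = 2, so x = 1/7.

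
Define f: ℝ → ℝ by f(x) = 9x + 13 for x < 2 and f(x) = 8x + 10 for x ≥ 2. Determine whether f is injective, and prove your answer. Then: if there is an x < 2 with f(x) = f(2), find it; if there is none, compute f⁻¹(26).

13/9

Both pieces are strictly increasing (slopes 9 and 8), so each is injective on its own interval.
The left piece maps (−∞, 2) onto (−∞, 31); the right piece maps [2, ∞) onto [26, ∞).
These images overlap. In particular f(2) = 26 (right piece), and solving 9x + 13 = 26 on the left piece gives x = 13/9 < 2.
So f(13/9) = f(2) with 13/9 ≠ 2, and f is not injective. This x = 13/9 is the requested value below 2.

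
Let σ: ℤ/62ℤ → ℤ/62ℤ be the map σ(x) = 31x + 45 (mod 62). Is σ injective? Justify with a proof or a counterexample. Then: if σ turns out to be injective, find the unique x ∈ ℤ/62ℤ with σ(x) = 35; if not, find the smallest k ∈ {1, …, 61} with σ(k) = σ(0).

By definition, σ is injective when σ(u) = σ(v) forces u = v.
We have gcd(31, 62) = 31 > 1. Taking u = 0 and v = 2: σ(0) = 45 and σ(2) = 31·2 + 45 = 107 ≡ 45 (mod 62).
So σ(0) = σ(2) while 0 ≠ 2, thus σ is not injective.
Since σ is not injective, we find the least positive k with σ(k) = σ(0): this means 31k ≡ 0 (mod 62), i.e. 62 ∣ 31k. Since gcd(31, 62) = 31, dividing through by 31 this holds exactly when 2 ∣ k.
The smallest positive such k is 2.

2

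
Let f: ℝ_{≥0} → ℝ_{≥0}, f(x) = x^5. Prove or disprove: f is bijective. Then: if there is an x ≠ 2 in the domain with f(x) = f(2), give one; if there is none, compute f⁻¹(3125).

On ℝ_{≥0}, x ↦ x^5 is strictly increasing (injective) and for any y ∈ ℝ_{≥0} the 5th root y^{1/5} lies in ℝ_{≥0} (surjective). So f is bijective.
Since x ↦ x^5 is strictly increasing on ℝ_{≥0}, it is injective there, so no x ≠ 2 in the domain has f(x) = f(2). We therefore compute f⁻¹(3125) = 3125^{1/5} = 5 (indeed 5^5 = 3125).

5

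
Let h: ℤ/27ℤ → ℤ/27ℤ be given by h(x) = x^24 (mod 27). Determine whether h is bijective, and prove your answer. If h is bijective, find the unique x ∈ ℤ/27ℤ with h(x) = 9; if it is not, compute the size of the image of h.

h(0) = 0^24 = 0.
h(3): Repeated squaring mod 27: 3^1 ≡ 3, 3^2 ≡ 3² = 9, 3^4 ≡ 9² = 81 ≡ 0, 3^8 ≡ 0² = 0, 3^16 ≡ 0² = 0. Since 24 = 16 + 8, 3^24 ≡ 0·0: 0·0 = 0. So 3^24 ≡ 0 (mod 27).
So h(0) = h(3) = 0 while 0 ≠ 3, hence h is not injective, hence not bijective.
Since h is not bijective, we determine |image(h)|. Computing x^24 mod 27 for each x (by repeated squaring, reducing mod 27 at every step), the values h(0), h(1), …, h(26) are: 0, 1, 10, 0, 19, 19, 0, 10, 1, 0, 1, 10, 0, 19, 19, 0, 10, 1, 0, 1, 10, 0, 19, 19, 0, 10, 1.
The distinct values are {0, 1, 10, 19}; there are 4 of them.

4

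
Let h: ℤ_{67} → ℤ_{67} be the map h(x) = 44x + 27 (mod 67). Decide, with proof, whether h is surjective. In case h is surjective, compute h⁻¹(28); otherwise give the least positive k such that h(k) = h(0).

Since gcd(44, 67) = 1, 44 is invertible modulo 67. Euclid's algorithm: 67 = 1·44 + 23, 44 = 1·23 + 21, 23 = 1·21 + 2, 21 = 10·2 + 1; back-substituting gives 1 = 32·44 − 21·67, so 44⁻¹ ≡ 32 (mod 67).
Then y ↦ 32(y − 27) is a two-sided inverse to h, so every y ∈ ℤ_{67} has a preimage.
So h is surjective.
Since h is surjective, we find h⁻¹(28): we need 44x ≡ 28 − 27 ≡ 1 (mod 67). Using 44⁻¹ = 32: x ≡ 32·1 = 32, so x = 32.
Check: h(32) = 44·32 + 27 = 1435 = 21·67 + 28 ≡ 28 (mod 67).

32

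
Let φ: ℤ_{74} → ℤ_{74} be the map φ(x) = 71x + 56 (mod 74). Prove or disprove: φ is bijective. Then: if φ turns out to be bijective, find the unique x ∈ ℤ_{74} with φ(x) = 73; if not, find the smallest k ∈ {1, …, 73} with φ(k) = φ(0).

19

By definition, φ is injective if φ(s) = φ(t) implies s = t.
Suppose φ(s) = φ(t) in ℤ_{74}. Then 71s + 56 ≡ 71t + 56 (mod 74), therefore 71(s − t) ≡ 0 (mod 74).
Since gcd(71, 74) = 1, 71 is invertible modulo 74, therefore s − t ≡ 0 (mod 74), i.e. s = t.
We now compute 71⁻¹ mod 74 explicitly. Euclid's algorithm: 74 = 1·71 + 3, 71 = 23·3 + 2, 3 = 1·2 + 1; back-substituting gives 1 = 49·71 − 47·74, so 71⁻¹ ≡ 49 (mod 74).
Then y ↦ 49(y − 56) is a two-sided inverse to φ, so every y ∈ ℤ_{74} has a preimage.
Therefore φ is bijective.
Since φ is bijective, we compute φ⁻¹(73): solve 71x + 56 ≡ 73 (mod 74), i.e. 71x ≡ 17 (mod 74).
Multiplying by 71⁻¹ = 49 gives x ≡ 49·17 = 833 = 11·74 + 19 ≡ 19 (mod 74).
Check: φ(19) = 71·19 + 56 = 1405 = 18·74 + 73 ≡ 73 (mod 74).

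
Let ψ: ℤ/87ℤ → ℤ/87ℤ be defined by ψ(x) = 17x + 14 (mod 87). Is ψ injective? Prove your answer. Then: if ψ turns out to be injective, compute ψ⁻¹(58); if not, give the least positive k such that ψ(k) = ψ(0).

Recall that ψ is injective when ψ(x_1) = ψ(x_2) forces x_1 = x_2.
Suppose ψ(x_1) = ψ(x_2) in ℤ/87ℤ. Then 17x_1 + 14 ≡ 17x_2 + 14 (mod 87), therefore 17(x_1 − x_2) ≡ 0 (mod 87).
Since gcd(17, 87) = 1, 17 is invertible modulo 87, hence x_1 − x_2 ≡ 0 (mod 87), i.e. x_1 = x_2.
Therefore ψ is injective.
We now compute 17⁻¹ mod 87 explicitly. Euclid's algorithm: 87 = 5·17 + 2, 17 = 8·2 + 1; back-substituting gives 1 = 41·17 − 8·87, so 17⁻¹ ≡ 41 (mod 87).
Since ψ is injective, we compute ψ⁻¹(58): solve 17x + 14 ≡ 58 (mod 87), i.e. 17x ≡ 44 (mod 87).
Multiplying by 17⁻¹ = 41 gives x ≡ 41·44 = 1804 = 20·87 + 64 ≡ 64 (mod 87).
Check: ψ(64) = 17·64 + 14 = 1102 = 12·87 + 58 ≡ 58 (mod 87).

64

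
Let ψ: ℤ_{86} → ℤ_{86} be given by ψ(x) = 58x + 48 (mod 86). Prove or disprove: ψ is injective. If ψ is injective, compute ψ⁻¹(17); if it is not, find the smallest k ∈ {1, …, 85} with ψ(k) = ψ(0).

We have gcd(58, 86) = 2 > 1. Taking s = 0 and t = 43: ψ(0) = 48 and ψ(43) = 58·43 + 48 = 2542 ≡ 48 (mod 86).
So ψ(0) = ψ(43) while 0 ≠ 43, so ψ is not injective.
Since ψ is not injective, we find the least positive k with ψ(k) = ψ(0): this means 58k ≡ 0 (mod 86), i.e. 86 ∣ 58k. Since gcd(58, 86) = 2, dividing through by 2 this holds exactly when 43 ∣ 29k, and as gcd(29, 43) = 1, exactly when 43 ∣ k.
The smallest positive such k is 43.

43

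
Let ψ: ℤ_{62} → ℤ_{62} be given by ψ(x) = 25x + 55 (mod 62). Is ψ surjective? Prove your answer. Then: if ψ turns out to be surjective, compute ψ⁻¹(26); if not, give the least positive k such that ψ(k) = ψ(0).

41

By definition, ψ is surjective if every y in the codomain equals ψ(x) for some x in the domain.
Since gcd(25, 62) = 1, 25 is invertible modulo 62. Euclid's algorithm: 62 = 2·25 + 12, 25 = 2·12 + 1; back-substituting gives 1 = 5·25 − 2·62, so 25⁻¹ ≡ 5 (mod 62).
Then y ↦ 5(y − 55) is a two-sided inverse to ψ, so every y ∈ ℤ_{62} has a preimage.
Therefore ψ is surjective.
Since ψ is surjective, we compute ψ⁻¹(26): solve 25x + 55 ≡ 26 (mod 62), i.e. 25x ≡ 33 (mod 62).
Multiplying by 25⁻¹ = 5 gives x ≡ 5·33 = 165 = 2·62 + 41 ≡ 41 (mod 62).
Check: ψ(41) = 25·41 + 55 = 1080 = 17·62 + 26 ≡ 26 (mod 62).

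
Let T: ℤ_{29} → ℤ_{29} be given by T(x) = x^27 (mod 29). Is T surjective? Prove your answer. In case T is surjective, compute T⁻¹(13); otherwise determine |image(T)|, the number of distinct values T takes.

Since 29 is prime, the nonzero elements of ℤ_{29} form a cyclic group of order 28.
As gcd(27, 28) = 1, raising to the 27th power is a bijection on this group: if s^27 ≡ t^27 then (st^{−1})^27 = 1, and the only element of order dividing gcd(27, 28) = 1 is 1, so s = t.
With T(0) = 0 this makes T injective on all of ℤ_{29}, hence bijective (finite equal-size domain and codomain). In particular T is surjective.
Since T is surjective, we find the preimage of 13. The inverse of x ↦ x^27 on (ℤ_{29})^× is x ↦ x^27, because 27·27 = 729 = 26·28 + 1 ≡ 1 (mod 28) and x^{28} = 1 for x ≠ 0 (Fermat). So T⁻¹(13) = 13^27 mod 29.
Repeated squaring mod 29: 13^1 ≡ 13, 13^2 ≡ 13² = 169 ≡ 24, 13^4 ≡ 24² = 576 ≡ 25, 13^8 ≡ 25² = 625 ≡ 16, 13^16 ≡ 16² = 256 ≡ 24. Since 27 = 16 + 8 + 2 + 1, 13^27 ≡ 24·16·24·13: 24·16 = 384 ≡ 7, then 7·24 = 168 ≡ 23, then 23·13 = 299 ≡ 9. So 13^27 ≡ 9 (mod 29).
Hence T⁻¹(13) = 9.

9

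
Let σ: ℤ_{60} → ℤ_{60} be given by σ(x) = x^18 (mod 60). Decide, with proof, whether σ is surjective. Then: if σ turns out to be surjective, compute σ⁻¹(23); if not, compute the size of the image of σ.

σ(2): Repeated squaring mod 60: 2^1 ≡ 2, 2^2 ≡ 2² = 4, 2^4 ≡ 4² = 16, 2^8 ≡ 16² = 256 ≡ 16, 2^16 ≡ 16² = 256 ≡ 16. Since 18 = 16 + 2, 2^18 ≡ 16·4: 16·4 = 64 ≡ 4. So 2^18 ≡ 4 (mod 60).
σ(8): Repeated squaring mod 60: 8^1 ≡ 8, 8^2 ≡ 8² = 64 ≡ 4, 8^4 ≡ 4² = 16, 8^8 ≡ 16² = 256 ≡ 16, 8^16 ≡ 16² = 256 ≡ 16. Since 18 = 16 + 2, 8^18 ≡ 16·4: 16·4 = 64 ≡ 4. So 8^18 ≡ 4 (mod 60).
So σ(2) = σ(8) = 4 while 2 ≠ 8, thus σ is not injective.
A non-injective map from the 60-element set ℤ_{60} to itself takes at most 59 distinct values, so it cannot be surjective. So σ is not surjective.
Since σ is not surjective, we determine |image(σ)|. Computing x^18 mod 60 for each x (by repeated squaring, reducing mod 60 at every step), the values σ(0), σ(1), …, σ(59) are: 0, 1, 4, 9, 16, 25, 36, 49, 4, 21, 40, 1, 24, 49, 16, 45, 16, 49, 24, 1, 40, 21, 4, 49, 36, 25, 16, 9, 4, 1, 0, 1, 4, 9, 16, 25, 36, 49, 4, 21, 40, 1, 24, 49, 16, 45, 16, 49, 24, 1, 40, 21, 4, 49, 36, 25, 16, 9, 4, 1.
The distinct values are {0, 1, 4, 9, 16, 21, 24, 25, 36, 40, 45, 49}; there are 12 of them.

12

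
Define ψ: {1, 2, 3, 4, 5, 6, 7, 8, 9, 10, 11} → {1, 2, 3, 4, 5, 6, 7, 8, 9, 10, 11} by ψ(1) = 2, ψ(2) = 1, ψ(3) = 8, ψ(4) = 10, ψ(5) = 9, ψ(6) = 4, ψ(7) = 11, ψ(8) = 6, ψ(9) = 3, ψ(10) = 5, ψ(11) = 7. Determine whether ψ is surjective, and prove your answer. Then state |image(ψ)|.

11

Every element of the codomain has a preimage: 1 = ψ(2), 2 = ψ(1), 3 = ψ(9), 4 = ψ(6), 5 = ψ(10), 6 = ψ(8), 7 = ψ(11), 8 = ψ(3), 9 = ψ(5), 10 = ψ(4), 11 = ψ(7).
Therefore ψ is surjective.
The image of ψ is {1, 2, 3, 4, 5, 6, 7, 8, 9, 10, 11}, which has 11 elements.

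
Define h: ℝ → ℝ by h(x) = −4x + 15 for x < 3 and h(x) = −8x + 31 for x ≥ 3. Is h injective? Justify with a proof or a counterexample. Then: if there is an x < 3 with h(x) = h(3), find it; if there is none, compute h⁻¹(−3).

2

Both pieces are strictly decreasing (slopes −4 and −8), so each is injective on its own interval.
The left piece maps (−∞, 3) onto (3, ∞); the right piece maps [3, ∞) onto (−∞, 7].
These images overlap. In particular h(3) = 7 (right piece), and solving −4x + 15 = 7 on the left piece gives x = 2 < 3.
So h(2) = h(3) with 2 ≠ 3, and h is not injective. This x = 2 is the requested value below 3.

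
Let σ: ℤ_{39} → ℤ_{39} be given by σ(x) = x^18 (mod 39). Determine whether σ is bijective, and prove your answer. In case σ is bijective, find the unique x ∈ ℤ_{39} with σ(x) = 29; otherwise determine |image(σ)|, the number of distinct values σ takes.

σ(1) = 1^18 = 1.
σ(4): Repeated squaring mod 39: 4^1 ≡ 4, 4^2 ≡ 4² = 16, 4^4 ≡ 16² = 256 ≡ 22, 4^8 ≡ 22² = 484 ≡ 16, 4^16 ≡ 16² = 256 ≡ 22. Since 18 = 16 + 2, 4^18 ≡ 22·16: 22·16 = 352 ≡ 1. So 4^18 ≡ 1 (mod 39).
So σ(1) = σ(4) = 1 while 1 ≠ 4, thus σ is not injective, hence not bijective.
Since σ is not bijective, we determine |image(σ)|. Computing x^18 mod 39 for each x (by repeated squaring, reducing mod 39 at every step), the values σ(0), σ(1), …, σ(38) are: 0, 1, 25, 27, 1, 25, 12, 25, 25, 27, 1, 25, 27, 13, 1, 12, 1, 1, 12, 25, 25, 12, 1, 1, 12, 1, 13, 27, 25, 1, 27, 25, 25, 12, 25, 1, 27, 25, 1.
The distinct values are {0, 1, 12, 13, 25, 27}; there are 6 of them.

6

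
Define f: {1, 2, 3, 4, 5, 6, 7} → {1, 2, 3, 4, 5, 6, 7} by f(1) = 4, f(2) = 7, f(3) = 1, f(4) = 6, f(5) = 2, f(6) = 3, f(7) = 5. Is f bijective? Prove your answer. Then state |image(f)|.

The values 4, 7, 1, 6, 2, 3, 5 are a permutation of {1, 2, 3, 4, 5, 6, 7}: each element appears exactly once.
So f is injective and surjective, hence bijective.
The image of f is {1, 2, 3, 4, 5, 6, 7}, which has 7 elements.

7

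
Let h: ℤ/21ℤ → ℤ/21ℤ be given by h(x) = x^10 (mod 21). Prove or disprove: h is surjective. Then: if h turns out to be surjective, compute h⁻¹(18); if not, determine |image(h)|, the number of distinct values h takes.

8

h(2): Repeated squaring mod 21: 2^1 ≡ 2, 2^2 ≡ 2² = 4, 2^4 ≡ 4² = 16, 2^8 ≡ 16² = 256 ≡ 4. Since 10 = 8 + 2, 2^10 ≡ 4·4: 4·4 = 16. So 2^10 ≡ 16 (mod 21).
h(5): Repeated squaring mod 21: 5^1 ≡ 5, 5^2 ≡ 5² = 25 ≡ 4, 5^4 ≡ 4² = 16, 5^8 ≡ 16² = 256 ≡ 4. Since 10 = 8 + 2, 5^10 ≡ 4·4: 4·4 = 16. So 5^10 ≡ 16 (mod 21).
So h(2) = h(5) = 16 while 2 ≠ 5, therefore h is not injective.
A non-injective map from the 21-element set ℤ/21ℤ to itself takes at most 20 distinct values, so it cannot be surjective. Hence h is not surjective.
Since h is not surjective, we determine |image(h)|. Computing x^10 mod 21 for each x (by repeated squaring, reducing mod 21 at every step), the values h(0), h(1), …, h(20) are: 0, 1, 16, 18, 4, 16, 15, 7, 1, 9, 4, 4, 9, 1, 7, 15, 16, 4, 18, 16, 1.
The distinct values are {0, 1, 4, 7, 9, 15, 16, 18}; there are 8 of them.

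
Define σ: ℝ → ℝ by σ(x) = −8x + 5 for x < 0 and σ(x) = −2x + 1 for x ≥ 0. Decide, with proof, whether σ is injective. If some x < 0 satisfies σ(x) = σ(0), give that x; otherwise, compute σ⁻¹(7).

-1/4

Both pieces are strictly decreasing (slopes −8 and −2), so each is injective on its own interval.
The left piece maps (−∞, 0) onto (5, ∞); the right piece maps [0, ∞) onto (−∞, 1].
These images are disjoint, so no value is attained by both pieces. Hence σ is injective.
Because the two images are disjoint, no x < 0 has σ(x) = σ(0), so we compute σ⁻¹(7): 7 lies in (5, ∞), so solve −8x + 5 = 7: x = (7 − 5)/(−8) = −1/4.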